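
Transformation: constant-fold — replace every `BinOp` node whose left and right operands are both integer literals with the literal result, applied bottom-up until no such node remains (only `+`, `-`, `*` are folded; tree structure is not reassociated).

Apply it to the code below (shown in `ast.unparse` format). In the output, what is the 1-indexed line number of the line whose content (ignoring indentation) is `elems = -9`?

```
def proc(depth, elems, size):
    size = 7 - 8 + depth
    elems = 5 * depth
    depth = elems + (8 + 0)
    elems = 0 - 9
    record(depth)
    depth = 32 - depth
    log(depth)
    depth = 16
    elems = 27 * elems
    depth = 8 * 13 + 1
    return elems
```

Transformed code:
def proc(depth, elems, size):
    size = -1 + depth
    elems = 5 * depth
    depth = elems + 8
    elems = -9
    record(depth)
    depth = 32 - depth
    log(depth)
    depth = 16
    elems = 27 * elems
    depth = 105
    return elems

5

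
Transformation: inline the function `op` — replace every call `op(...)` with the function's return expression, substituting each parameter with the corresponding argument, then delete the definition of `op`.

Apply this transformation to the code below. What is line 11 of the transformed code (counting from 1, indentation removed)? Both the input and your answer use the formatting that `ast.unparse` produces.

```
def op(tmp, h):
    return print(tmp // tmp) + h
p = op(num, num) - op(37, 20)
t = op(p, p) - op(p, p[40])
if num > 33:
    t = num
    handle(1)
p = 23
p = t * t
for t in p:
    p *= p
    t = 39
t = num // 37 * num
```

t = num // 37 * num

Transformed code:
p = print(num // num) + num - (print(37 // 37) + 20)
t = print(p // p) + p - (print(p // p) + p[40])
if num > 33:
    t = num
    handle(1)
p = 23
p = t * t
for t in p:
    p *= p
    t = 39
t = num // 37 * num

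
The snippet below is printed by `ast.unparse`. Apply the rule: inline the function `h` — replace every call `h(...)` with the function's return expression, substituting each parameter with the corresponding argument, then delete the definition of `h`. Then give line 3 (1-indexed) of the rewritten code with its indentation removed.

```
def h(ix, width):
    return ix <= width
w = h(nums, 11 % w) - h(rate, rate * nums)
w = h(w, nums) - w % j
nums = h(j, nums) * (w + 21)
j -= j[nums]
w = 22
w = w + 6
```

nums = (j <= nums) * (w + 21)

Transformed code:
w = (nums <= 11 % w) - (rate <= rate * nums)
w = (w <= nums) - w % j
nums = (j <= nums) * (w + 21)
j -= j[nums]
w = 22
w = w + 6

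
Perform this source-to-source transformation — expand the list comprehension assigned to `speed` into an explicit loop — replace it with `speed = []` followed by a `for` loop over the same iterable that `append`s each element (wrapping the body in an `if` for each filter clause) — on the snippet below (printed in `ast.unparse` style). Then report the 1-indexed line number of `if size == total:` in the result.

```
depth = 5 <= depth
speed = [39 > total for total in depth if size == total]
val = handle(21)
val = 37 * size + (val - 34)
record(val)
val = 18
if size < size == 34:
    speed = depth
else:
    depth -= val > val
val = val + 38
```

4

Transformed code:
depth = 5 <= depth
speed = []
for total in depth:
    if size == total:
        speed.append(39 > total)
val = handle(21)
val = 37 * size + (val - 34)
record(val)
val = 18
if size < size == 34:
    speed = depth
else:
    depth -= val > val
val = val + 38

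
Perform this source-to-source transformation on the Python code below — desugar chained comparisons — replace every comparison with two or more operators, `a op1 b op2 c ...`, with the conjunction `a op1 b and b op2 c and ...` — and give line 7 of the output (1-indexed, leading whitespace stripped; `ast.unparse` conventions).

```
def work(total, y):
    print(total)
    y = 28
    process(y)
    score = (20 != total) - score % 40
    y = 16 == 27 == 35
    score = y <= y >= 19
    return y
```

Transformed code:
def work(total, y):
    print(total)
    y = 28
    process(y)
    score = (20 != total) - score % 40
    y = 16 == 27 and 27 == 35
    score = y <= y and y >= 19
    return y

score = y <= y and y >= 19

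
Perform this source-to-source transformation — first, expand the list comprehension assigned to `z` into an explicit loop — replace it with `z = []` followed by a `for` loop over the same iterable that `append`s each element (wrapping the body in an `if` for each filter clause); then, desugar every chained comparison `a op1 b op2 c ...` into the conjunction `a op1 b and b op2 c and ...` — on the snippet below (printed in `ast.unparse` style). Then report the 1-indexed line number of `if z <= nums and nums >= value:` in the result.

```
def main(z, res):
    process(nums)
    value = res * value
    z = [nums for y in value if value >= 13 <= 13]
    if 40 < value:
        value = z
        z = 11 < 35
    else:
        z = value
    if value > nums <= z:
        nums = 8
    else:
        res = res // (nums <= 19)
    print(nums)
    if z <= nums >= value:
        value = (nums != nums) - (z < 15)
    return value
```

18

Transformed code:
def main(z, res):
    process(nums)
    value = res * value
    z = []
    for y in value:
        if value >= 13 and 13 <= 13:
            z.append(nums)
    if 40 < value:
        value = z
        z = 11 < 35
    else:
        z = value
    if value > nums and nums <= z:
        nums = 8
    else:
        res = res // (nums <= 19)
    print(nums)
    if z <= nums and nums >= value:
        value = (nums != nums) - (z < 15)
    return value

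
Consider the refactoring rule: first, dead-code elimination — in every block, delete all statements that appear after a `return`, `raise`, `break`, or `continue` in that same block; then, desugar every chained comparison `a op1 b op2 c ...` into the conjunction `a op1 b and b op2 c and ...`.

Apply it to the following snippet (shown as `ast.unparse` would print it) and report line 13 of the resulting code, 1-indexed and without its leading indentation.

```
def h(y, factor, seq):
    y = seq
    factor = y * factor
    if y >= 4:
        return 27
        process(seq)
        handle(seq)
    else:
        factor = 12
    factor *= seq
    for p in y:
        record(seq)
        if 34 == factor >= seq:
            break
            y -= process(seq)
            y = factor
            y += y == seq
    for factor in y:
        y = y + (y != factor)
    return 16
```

for factor in y:

Transformed code:
def h(y, factor, seq):
    y = seq
    factor = y * factor
    if y >= 4:
        return 27
    else:
        factor = 12
    factor *= seq
    for p in y:
        record(seq)
        if 34 == factor and factor >= seq:
            break
    for factor in y:
        y = y + (y != factor)
    return 16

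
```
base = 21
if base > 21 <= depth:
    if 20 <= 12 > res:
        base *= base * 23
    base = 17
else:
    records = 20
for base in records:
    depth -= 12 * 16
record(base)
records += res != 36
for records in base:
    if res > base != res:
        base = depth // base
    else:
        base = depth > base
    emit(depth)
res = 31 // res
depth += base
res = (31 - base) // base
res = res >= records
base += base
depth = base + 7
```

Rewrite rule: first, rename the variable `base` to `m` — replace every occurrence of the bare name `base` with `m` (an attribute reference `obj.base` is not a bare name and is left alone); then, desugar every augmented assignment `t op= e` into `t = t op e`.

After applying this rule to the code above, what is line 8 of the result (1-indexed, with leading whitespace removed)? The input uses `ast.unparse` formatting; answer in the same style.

for m in records:

Transformed code:
m = 21
if m > 21 <= depth:
    if 20 <= 12 > res:
        m = m * (m * 23)
    m = 17
else:
    records = 20
for m in records:
    depth = depth - 12 * 16
record(m)
records = records + (res != 36)
for records in m:
    if res > m != res:
        m = depth // m
    else:
        m = depth > m
    emit(depth)
res = 31 // res
depth = depth + m
res = (31 - m) // m
res = res >= records
m = m + m
depth = m + 7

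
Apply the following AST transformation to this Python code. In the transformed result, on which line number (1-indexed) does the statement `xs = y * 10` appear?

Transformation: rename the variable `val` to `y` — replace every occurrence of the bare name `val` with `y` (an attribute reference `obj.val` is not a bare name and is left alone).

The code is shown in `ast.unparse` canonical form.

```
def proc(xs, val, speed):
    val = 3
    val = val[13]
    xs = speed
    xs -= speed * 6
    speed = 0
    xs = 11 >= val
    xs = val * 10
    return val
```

8

Transformed code:
def proc(xs, y, speed):
    y = 3
    y = y[13]
    xs = speed
    xs -= speed * 6
    speed = 0
    xs = 11 >= y
    xs = y * 10
    return y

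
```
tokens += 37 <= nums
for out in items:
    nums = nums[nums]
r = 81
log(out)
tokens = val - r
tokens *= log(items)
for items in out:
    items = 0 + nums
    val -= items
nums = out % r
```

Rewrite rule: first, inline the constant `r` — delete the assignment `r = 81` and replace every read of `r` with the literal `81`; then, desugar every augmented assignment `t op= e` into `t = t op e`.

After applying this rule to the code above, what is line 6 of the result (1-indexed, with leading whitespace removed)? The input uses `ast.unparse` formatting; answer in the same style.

tokens = tokens * log(items)

Transformed code:
tokens = tokens + (37 <= nums)
for out in items:
    nums = nums[nums]
log(out)
tokens = val - 81
tokens = tokens * log(items)
for items in out:
    items = 0 + nums
    val = val - items
nums = out % 81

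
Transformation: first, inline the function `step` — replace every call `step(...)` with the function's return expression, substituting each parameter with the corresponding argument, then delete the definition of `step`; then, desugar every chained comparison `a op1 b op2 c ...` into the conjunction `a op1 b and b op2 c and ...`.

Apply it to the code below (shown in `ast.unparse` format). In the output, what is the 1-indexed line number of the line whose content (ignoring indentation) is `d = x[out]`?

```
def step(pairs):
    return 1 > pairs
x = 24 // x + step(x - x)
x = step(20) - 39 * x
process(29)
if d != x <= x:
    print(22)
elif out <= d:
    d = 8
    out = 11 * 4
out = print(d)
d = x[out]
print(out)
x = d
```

10

Transformed code:
x = 24 // x + (1 > x - x)
x = (1 > 20) - 39 * x
process(29)
if d != x and x <= x:
    print(22)
elif out <= d:
    d = 8
    out = 11 * 4
out = print(d)
d = x[out]
print(out)
x = d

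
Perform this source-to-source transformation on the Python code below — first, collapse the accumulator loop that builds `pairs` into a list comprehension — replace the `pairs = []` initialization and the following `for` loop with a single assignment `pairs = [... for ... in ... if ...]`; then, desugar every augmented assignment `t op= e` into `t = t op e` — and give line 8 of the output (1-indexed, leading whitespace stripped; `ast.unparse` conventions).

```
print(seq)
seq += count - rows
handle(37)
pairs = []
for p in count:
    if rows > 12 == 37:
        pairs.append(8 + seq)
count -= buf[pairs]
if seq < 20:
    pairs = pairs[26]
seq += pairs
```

seq = seq + pairs

Transformed code:
print(seq)
seq = seq + (count - rows)
handle(37)
pairs = [8 + seq for p in count if rows > 12 == 37]
count = count - buf[pairs]
if seq < 20:
    pairs = pairs[26]
seq = seq + pairs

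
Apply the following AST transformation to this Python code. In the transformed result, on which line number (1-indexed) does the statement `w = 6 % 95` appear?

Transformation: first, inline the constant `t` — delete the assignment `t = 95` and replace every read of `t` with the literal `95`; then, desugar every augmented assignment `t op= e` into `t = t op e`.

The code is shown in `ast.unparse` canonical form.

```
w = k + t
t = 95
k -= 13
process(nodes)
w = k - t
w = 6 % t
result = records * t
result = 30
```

Transformed code:
w = k + 95
k = k - 13
process(nodes)
w = k - 95
w = 6 % 95
result = records * 95
result = 30

5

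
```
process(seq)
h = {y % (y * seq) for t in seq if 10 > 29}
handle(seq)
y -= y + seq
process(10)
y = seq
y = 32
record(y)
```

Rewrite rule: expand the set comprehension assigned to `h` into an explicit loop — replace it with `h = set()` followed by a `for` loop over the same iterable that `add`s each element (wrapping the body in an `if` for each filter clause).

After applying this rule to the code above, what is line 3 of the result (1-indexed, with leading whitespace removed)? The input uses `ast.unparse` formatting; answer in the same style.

Transformed code:
process(seq)
h = set()
for t in seq:
    if 10 > 29:
        h.add(y % (y * seq))
handle(seq)
y -= y + seq
process(10)
y = seq
y = 32
record(y)

for t in seq:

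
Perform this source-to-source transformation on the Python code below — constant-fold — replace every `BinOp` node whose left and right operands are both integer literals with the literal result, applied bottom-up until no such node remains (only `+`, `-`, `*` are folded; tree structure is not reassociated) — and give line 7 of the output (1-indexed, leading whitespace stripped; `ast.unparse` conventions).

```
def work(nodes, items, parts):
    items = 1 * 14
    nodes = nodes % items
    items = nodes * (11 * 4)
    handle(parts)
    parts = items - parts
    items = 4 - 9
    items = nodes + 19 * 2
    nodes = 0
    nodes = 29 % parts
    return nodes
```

Transformed code:
def work(nodes, items, parts):
    items = 14
    nodes = nodes % items
    items = nodes * 44
    handle(parts)
    parts = items - parts
    items = -5
    items = nodes + 38
    nodes = 0
    nodes = 29 % parts
    return nodes

items = -5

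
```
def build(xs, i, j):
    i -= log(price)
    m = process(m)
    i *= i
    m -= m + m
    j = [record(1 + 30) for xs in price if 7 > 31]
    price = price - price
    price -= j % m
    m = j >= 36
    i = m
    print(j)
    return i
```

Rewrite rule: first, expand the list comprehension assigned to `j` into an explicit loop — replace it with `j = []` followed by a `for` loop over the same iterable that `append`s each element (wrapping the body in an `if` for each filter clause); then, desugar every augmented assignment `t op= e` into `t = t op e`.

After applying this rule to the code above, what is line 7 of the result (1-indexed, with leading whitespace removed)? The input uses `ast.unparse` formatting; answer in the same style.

for xs in price:

Transformed code:
def build(xs, i, j):
    i = i - log(price)
    m = process(m)
    i = i * i
    m = m - (m + m)
    j = []
    for xs in price:
        if 7 > 31:
            j.append(record(1 + 30))
    price = price - price
    price = price - j % m
    m = j >= 36
    i = m
    print(j)
    return i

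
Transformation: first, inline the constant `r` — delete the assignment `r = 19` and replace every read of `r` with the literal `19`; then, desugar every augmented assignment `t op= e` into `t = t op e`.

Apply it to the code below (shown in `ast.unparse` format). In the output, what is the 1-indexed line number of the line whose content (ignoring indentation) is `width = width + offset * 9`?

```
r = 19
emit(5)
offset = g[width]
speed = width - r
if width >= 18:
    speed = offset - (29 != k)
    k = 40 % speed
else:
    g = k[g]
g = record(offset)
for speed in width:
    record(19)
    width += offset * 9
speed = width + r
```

12

Transformed code:
emit(5)
offset = g[width]
speed = width - 19
if width >= 18:
    speed = offset - (29 != k)
    k = 40 % speed
else:
    g = k[g]
g = record(offset)
for speed in width:
    record(19)
    width = width + offset * 9
speed = width + 19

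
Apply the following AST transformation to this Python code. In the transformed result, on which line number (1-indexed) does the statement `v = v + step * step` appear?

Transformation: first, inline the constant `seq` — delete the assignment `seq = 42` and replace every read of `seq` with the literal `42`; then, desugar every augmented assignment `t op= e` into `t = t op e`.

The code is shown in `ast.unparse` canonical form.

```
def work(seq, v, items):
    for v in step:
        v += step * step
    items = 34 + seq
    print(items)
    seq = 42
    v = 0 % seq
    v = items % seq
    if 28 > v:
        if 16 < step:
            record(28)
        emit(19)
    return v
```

Transformed code:
def work(seq, v, items):
    for v in step:
        v = v + step * step
    items = 34 + 42
    print(items)
    v = 0 % 42
    v = items % 42
    if 28 > v:
        if 16 < step:
            record(28)
        emit(19)
    return v

3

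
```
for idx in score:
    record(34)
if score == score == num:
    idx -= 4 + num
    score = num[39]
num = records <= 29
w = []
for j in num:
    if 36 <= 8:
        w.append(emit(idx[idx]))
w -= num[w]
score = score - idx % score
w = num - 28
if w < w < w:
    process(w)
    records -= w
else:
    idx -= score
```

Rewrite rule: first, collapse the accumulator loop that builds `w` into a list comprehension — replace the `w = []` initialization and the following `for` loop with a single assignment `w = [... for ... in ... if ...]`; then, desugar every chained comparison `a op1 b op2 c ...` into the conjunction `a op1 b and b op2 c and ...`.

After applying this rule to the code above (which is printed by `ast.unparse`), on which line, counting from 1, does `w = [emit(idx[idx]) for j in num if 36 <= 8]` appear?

Transformed code:
for idx in score:
    record(34)
if score == score and score == num:
    idx -= 4 + num
    score = num[39]
num = records <= 29
w = [emit(idx[idx]) for j in num if 36 <= 8]
w -= num[w]
score = score - idx % score
w = num - 28
if w < w and w < w:
    process(w)
    records -= w
else:
    idx -= score

7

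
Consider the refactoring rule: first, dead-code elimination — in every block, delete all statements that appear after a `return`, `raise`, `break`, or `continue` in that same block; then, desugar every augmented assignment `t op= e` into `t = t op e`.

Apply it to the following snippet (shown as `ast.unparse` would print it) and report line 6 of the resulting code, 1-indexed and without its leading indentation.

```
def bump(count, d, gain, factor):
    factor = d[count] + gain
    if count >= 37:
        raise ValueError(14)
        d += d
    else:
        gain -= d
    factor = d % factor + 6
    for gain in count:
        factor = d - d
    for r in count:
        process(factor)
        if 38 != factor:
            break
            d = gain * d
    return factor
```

gain = gain - d

Transformed code:
def bump(count, d, gain, factor):
    factor = d[count] + gain
    if count >= 37:
        raise ValueError(14)
    else:
        gain = gain - d
    factor = d % factor + 6
    for gain in count:
        factor = d - d
    for r in count:
        process(factor)
        if 38 != factor:
            break
    return factor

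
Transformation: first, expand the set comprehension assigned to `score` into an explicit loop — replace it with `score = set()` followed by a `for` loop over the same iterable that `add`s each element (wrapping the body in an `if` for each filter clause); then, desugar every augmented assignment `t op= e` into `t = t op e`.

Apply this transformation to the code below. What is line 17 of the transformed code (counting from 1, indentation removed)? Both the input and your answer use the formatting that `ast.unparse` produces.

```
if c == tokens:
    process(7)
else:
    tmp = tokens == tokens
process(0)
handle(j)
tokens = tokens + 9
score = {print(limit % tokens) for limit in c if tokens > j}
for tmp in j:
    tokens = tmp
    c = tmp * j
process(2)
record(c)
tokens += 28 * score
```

Transformed code:
if c == tokens:
    process(7)
else:
    tmp = tokens == tokens
process(0)
handle(j)
tokens = tokens + 9
score = set()
for limit in c:
    if tokens > j:
        score.add(print(limit % tokens))
for tmp in j:
    tokens = tmp
    c = tmp * j
process(2)
record(c)
tokens = tokens + 28 * score

tokens = tokens + 28 * score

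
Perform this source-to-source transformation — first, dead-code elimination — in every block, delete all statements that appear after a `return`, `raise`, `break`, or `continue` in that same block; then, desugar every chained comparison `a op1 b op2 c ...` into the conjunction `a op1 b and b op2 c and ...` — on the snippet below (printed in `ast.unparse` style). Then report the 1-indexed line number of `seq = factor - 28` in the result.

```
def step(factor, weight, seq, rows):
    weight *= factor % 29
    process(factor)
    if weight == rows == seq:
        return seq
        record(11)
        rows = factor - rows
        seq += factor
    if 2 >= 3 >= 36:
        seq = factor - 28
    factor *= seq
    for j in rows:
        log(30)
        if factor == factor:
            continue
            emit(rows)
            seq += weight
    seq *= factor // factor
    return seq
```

Transformed code:
def step(factor, weight, seq, rows):
    weight *= factor % 29
    process(factor)
    if weight == rows and rows == seq:
        return seq
    if 2 >= 3 and 3 >= 36:
        seq = factor - 28
    factor *= seq
    for j in rows:
        log(30)
        if factor == factor:
            continue
    seq *= factor // factor
    return seq

7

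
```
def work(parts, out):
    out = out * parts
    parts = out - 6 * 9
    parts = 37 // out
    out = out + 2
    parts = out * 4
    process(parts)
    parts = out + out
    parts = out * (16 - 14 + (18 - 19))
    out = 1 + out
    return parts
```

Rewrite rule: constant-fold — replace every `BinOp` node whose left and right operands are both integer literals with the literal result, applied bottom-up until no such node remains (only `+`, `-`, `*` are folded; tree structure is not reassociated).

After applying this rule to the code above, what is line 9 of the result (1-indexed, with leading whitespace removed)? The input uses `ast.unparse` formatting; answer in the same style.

parts = out * 1

Transformed code:
def work(parts, out):
    out = out * parts
    parts = out - 54
    parts = 37 // out
    out = out + 2
    parts = out * 4
    process(parts)
    parts = out + out
    parts = out * 1
    out = 1 + out
    return parts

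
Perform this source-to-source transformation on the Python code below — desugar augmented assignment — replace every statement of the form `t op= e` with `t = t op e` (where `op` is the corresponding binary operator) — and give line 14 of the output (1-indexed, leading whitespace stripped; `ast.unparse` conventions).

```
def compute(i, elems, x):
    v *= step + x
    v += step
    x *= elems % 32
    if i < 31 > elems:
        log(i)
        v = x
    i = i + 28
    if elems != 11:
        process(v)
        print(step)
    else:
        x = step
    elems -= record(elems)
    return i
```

Transformed code:
def compute(i, elems, x):
    v = v * (step + x)
    v = v + step
    x = x * (elems % 32)
    if i < 31 > elems:
        log(i)
        v = x
    i = i + 28
    if elems != 11:
        process(v)
        print(step)
    else:
        x = step
    elems = elems - record(elems)
    return i

elems = elems - record(elems)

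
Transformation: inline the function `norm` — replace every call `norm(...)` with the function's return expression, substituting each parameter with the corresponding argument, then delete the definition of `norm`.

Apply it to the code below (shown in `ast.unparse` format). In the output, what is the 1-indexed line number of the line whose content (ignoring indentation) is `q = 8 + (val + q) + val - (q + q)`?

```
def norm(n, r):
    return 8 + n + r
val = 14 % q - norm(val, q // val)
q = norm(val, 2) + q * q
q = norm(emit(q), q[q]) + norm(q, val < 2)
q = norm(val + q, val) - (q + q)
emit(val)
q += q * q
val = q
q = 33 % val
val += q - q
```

Transformed code:
val = 14 % q - (8 + val + q // val)
q = 8 + val + 2 + q * q
q = 8 + emit(q) + q[q] + (8 + q + (val < 2))
q = 8 + (val + q) + val - (q + q)
emit(val)
q += q * q
val = q
q = 33 % val
val += q - q

4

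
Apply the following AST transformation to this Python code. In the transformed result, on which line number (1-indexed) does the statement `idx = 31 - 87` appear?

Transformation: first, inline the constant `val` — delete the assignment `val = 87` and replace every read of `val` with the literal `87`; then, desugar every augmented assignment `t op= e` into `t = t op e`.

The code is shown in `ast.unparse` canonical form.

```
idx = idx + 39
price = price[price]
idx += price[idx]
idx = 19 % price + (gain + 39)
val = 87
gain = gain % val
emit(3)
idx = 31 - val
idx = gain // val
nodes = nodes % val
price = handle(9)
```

Transformed code:
idx = idx + 39
price = price[price]
idx = idx + price[idx]
idx = 19 % price + (gain + 39)
gain = gain % 87
emit(3)
idx = 31 - 87
idx = gain // 87
nodes = nodes % 87
price = handle(9)

7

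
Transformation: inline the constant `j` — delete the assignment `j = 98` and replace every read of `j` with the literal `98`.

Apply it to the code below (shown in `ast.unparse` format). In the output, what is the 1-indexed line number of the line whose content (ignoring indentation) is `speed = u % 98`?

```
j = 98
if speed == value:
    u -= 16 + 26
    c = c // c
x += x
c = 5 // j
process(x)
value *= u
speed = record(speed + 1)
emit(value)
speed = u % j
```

10

Transformed code:
if speed == value:
    u -= 16 + 26
    c = c // c
x += x
c = 5 // 98
process(x)
value *= u
speed = record(speed + 1)
emit(value)
speed = u % 98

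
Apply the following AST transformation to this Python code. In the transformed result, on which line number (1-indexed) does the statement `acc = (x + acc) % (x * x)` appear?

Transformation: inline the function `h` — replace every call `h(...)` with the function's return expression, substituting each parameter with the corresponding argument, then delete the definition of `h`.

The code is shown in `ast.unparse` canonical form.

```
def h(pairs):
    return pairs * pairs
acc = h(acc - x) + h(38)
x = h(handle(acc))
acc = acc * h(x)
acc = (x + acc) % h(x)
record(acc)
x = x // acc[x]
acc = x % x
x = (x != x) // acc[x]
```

Transformed code:
acc = (acc - x) * (acc - x) + 38 * 38
x = handle(acc) * handle(acc)
acc = acc * (x * x)
acc = (x + acc) % (x * x)
record(acc)
x = x // acc[x]
acc = x % x
x = (x != x) // acc[x]

4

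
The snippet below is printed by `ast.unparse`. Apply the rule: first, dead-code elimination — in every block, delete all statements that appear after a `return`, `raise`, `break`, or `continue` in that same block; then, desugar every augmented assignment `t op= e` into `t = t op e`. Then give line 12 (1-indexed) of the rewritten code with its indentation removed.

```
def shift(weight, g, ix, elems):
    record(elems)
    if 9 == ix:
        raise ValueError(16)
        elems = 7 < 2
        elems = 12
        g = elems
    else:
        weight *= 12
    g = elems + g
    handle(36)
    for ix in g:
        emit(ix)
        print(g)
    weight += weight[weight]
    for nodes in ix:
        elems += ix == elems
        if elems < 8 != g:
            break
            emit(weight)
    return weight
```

weight = weight + weight[weight]

Transformed code:
def shift(weight, g, ix, elems):
    record(elems)
    if 9 == ix:
        raise ValueError(16)
    else:
        weight = weight * 12
    g = elems + g
    handle(36)
    for ix in g:
        emit(ix)
        print(g)
    weight = weight + weight[weight]
    for nodes in ix:
        elems = elems + (ix == elems)
        if elems < 8 != g:
            break
    return weight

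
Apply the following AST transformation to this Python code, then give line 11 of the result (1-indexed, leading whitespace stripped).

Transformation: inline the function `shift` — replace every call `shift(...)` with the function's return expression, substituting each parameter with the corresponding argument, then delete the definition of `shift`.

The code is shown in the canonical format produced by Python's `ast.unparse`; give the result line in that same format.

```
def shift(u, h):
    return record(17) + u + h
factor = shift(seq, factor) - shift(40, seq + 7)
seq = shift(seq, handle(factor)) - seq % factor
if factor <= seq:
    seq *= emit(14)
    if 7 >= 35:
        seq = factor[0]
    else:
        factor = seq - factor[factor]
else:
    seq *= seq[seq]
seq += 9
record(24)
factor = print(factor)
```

Transformed code:
factor = record(17) + seq + factor - (record(17) + 40 + (seq + 7))
seq = record(17) + seq + handle(factor) - seq % factor
if factor <= seq:
    seq *= emit(14)
    if 7 >= 35:
        seq = factor[0]
    else:
        factor = seq - factor[factor]
else:
    seq *= seq[seq]
seq += 9
record(24)
factor = print(factor)

seq += 9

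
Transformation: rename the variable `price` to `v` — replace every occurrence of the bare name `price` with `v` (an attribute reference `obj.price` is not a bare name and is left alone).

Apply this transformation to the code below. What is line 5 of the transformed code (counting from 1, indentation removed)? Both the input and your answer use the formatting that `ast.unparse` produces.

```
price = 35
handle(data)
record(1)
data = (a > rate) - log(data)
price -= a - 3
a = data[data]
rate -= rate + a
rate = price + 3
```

Transformed code:
v = 35
handle(data)
record(1)
data = (a > rate) - log(data)
v -= a - 3
a = data[data]
rate -= rate + a
rate = v + 3

v -= a - 3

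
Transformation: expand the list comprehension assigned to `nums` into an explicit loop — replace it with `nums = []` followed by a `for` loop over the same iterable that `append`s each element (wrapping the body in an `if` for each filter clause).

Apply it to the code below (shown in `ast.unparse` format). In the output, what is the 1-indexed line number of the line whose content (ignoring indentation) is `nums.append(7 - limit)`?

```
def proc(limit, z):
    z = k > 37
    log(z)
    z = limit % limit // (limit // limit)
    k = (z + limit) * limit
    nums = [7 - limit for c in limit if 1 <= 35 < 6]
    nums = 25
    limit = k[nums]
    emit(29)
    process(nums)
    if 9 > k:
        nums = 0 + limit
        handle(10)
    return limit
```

Transformed code:
def proc(limit, z):
    z = k > 37
    log(z)
    z = limit % limit // (limit // limit)
    k = (z + limit) * limit
    nums = []
    for c in limit:
        if 1 <= 35 < 6:
            nums.append(7 - limit)
    nums = 25
    limit = k[nums]
    emit(29)
    process(nums)
    if 9 > k:
        nums = 0 + limit
        handle(10)
    return limit

9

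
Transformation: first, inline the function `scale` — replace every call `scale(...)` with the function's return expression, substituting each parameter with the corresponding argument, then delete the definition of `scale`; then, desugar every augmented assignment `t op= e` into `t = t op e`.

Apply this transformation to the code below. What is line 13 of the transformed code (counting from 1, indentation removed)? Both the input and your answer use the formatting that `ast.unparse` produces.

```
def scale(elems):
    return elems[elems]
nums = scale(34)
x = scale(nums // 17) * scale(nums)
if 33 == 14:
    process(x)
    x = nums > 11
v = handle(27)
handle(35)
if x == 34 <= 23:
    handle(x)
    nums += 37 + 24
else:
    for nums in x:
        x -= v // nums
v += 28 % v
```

x = x - v // nums

Transformed code:
nums = 34[34]
x = (nums // 17)[nums // 17] * nums[nums]
if 33 == 14:
    process(x)
    x = nums > 11
v = handle(27)
handle(35)
if x == 34 <= 23:
    handle(x)
    nums = nums + (37 + 24)
else:
    for nums in x:
        x = x - v // nums
v = v + 28 % v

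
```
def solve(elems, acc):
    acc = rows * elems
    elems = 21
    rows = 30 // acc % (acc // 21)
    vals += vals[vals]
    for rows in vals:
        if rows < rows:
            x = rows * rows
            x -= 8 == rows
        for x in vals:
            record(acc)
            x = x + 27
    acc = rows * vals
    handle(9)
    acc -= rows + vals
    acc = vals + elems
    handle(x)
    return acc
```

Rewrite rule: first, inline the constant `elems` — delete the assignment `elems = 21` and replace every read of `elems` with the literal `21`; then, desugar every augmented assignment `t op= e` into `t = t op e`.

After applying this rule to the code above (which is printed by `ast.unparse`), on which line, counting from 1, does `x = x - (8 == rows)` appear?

Transformed code:
def solve(elems, acc):
    acc = rows * 21
    rows = 30 // acc % (acc // 21)
    vals = vals + vals[vals]
    for rows in vals:
        if rows < rows:
            x = rows * rows
            x = x - (8 == rows)
        for x in vals:
            record(acc)
            x = x + 27
    acc = rows * vals
    handle(9)
    acc = acc - (rows + vals)
    acc = vals + 21
    handle(x)
    return acc

8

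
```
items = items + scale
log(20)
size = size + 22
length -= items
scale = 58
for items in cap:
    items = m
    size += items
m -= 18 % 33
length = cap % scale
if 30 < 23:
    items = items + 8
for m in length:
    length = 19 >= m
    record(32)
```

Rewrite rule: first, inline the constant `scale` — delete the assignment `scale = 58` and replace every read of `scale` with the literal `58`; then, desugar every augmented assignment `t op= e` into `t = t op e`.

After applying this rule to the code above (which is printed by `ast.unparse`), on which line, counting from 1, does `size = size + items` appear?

7

Transformed code:
items = items + 58
log(20)
size = size + 22
length = length - items
for items in cap:
    items = m
    size = size + items
m = m - 18 % 33
length = cap % 58
if 30 < 23:
    items = items + 8
for m in length:
    length = 19 >= m
    record(32)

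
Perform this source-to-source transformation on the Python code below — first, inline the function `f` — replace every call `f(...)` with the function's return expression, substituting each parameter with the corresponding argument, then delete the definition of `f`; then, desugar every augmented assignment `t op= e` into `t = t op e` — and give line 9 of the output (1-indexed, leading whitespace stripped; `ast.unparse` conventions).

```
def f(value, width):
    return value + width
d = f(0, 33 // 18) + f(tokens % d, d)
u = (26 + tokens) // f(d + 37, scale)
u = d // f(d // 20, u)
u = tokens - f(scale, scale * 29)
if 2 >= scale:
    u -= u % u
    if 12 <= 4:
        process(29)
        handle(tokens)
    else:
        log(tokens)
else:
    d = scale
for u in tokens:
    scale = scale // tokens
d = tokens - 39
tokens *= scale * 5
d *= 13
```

Transformed code:
d = 0 + 33 // 18 + (tokens % d + d)
u = (26 + tokens) // (d + 37 + scale)
u = d // (d // 20 + u)
u = tokens - (scale + scale * 29)
if 2 >= scale:
    u = u - u % u
    if 12 <= 4:
        process(29)
        handle(tokens)
    else:
        log(tokens)
else:
    d = scale
for u in tokens:
    scale = scale // tokens
d = tokens - 39
tokens = tokens * (scale * 5)
d = d * 13

handle(tokens)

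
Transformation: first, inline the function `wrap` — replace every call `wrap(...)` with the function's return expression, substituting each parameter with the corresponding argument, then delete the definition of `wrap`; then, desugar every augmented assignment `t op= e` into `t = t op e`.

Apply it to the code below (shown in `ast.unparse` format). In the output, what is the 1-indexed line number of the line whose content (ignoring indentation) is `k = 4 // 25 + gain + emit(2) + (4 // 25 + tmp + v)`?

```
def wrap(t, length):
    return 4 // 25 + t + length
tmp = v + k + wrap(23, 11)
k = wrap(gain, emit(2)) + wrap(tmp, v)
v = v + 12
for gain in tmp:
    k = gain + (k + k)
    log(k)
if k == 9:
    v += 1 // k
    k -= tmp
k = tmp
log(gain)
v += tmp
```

Transformed code:
tmp = v + k + (4 // 25 + 23 + 11)
k = 4 // 25 + gain + emit(2) + (4 // 25 + tmp + v)
v = v + 12
for gain in tmp:
    k = gain + (k + k)
    log(k)
if k == 9:
    v = v + 1 // k
    k = k - tmp
k = tmp
log(gain)
v = v + tmp

2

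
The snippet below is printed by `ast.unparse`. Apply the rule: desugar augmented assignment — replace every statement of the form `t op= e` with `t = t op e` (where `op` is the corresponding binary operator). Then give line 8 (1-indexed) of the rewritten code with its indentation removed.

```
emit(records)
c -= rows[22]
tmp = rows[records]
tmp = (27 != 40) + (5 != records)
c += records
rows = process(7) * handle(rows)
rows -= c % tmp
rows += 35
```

Transformed code:
emit(records)
c = c - rows[22]
tmp = rows[records]
tmp = (27 != 40) + (5 != records)
c = c + records
rows = process(7) * handle(rows)
rows = rows - c % tmp
rows = rows + 35

rows = rows + 35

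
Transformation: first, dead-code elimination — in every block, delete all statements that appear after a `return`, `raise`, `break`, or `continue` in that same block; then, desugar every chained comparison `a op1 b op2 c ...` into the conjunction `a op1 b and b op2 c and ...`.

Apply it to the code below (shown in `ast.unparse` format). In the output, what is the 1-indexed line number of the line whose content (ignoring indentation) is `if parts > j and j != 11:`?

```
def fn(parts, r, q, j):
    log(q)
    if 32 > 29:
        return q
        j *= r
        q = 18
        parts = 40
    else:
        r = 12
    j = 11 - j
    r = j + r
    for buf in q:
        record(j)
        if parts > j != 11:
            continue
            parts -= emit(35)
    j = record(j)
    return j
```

11

Transformed code:
def fn(parts, r, q, j):
    log(q)
    if 32 > 29:
        return q
    else:
        r = 12
    j = 11 - j
    r = j + r
    for buf in q:
        record(j)
        if parts > j and j != 11:
            continue
    j = record(j)
    return j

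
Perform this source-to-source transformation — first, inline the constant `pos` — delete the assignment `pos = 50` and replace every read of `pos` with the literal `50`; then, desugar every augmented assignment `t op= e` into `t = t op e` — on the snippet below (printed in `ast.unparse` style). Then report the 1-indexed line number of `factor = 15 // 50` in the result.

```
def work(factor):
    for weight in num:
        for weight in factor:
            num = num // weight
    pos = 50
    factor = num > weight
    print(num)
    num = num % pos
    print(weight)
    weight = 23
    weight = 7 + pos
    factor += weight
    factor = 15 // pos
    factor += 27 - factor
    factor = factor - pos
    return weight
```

12

Transformed code:
def work(factor):
    for weight in num:
        for weight in factor:
            num = num // weight
    factor = num > weight
    print(num)
    num = num % 50
    print(weight)
    weight = 23
    weight = 7 + 50
    factor = factor + weight
    factor = 15 // 50
    factor = factor + (27 - factor)
    factor = factor - 50
    return weight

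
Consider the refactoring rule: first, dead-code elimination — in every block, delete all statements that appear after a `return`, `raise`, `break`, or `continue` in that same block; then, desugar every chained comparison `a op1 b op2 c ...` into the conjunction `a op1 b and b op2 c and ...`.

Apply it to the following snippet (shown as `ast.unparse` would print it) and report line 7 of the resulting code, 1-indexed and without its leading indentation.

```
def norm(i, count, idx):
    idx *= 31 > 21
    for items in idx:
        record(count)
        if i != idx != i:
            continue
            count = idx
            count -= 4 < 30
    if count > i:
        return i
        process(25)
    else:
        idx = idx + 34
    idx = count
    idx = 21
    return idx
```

Transformed code:
def norm(i, count, idx):
    idx *= 31 > 21
    for items in idx:
        record(count)
        if i != idx and idx != i:
            continue
    if count > i:
        return i
    else:
        idx = idx + 34
    idx = count
    idx = 21
    return idx

if count > i:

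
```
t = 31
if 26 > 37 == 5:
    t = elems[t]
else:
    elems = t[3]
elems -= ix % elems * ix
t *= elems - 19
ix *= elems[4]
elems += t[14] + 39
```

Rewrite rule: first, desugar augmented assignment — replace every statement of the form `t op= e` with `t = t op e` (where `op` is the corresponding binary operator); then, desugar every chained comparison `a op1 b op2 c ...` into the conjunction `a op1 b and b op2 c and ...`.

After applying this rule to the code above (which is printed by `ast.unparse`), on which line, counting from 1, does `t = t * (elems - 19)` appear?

7

Transformed code:
t = 31
if 26 > 37 and 37 == 5:
    t = elems[t]
else:
    elems = t[3]
elems = elems - ix % elems * ix
t = t * (elems - 19)
ix = ix * elems[4]
elems = elems + (t[14] + 39)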